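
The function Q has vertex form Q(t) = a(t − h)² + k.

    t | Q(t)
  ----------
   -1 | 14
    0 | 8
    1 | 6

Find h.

1

First differences -6, -2; second difference 4 = 2a, so a = 2.
Expanding, the t-coefficient is −2ah = -4h; matching it to the data gives h = 1, and then k = 6.
So Q(t) = 2(t − 1)² + 6.
Hence h = 1.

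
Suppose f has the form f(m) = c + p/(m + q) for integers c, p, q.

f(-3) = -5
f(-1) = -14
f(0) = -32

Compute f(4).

(f(m) − c)(m + q) = p for each data point; the three points give a linear system in c and q, then p follows.
Solving: c = 4, q = -1, p = 36, so f(m) = 4 + 36/(m − 1).
Then f(4) = 4 + 36/3 = 16.

16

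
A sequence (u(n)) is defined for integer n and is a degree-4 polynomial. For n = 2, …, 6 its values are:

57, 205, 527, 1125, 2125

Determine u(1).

5

Write u(n) = an^4 + bn³ + cn² + dn + e; the 5 given values yield a linear system in the 5 coefficients.
Solving, u(n) = n^4 + 3n³ + 5n² + n - 5.
Then u(1) = 5.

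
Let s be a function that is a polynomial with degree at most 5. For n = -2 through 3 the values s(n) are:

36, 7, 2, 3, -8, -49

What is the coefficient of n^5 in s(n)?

Write s(n) = an^5 + bn^4 + cn³ + dn² + en + p; the 6 given values yield a linear system in the 6 coefficients.
Solving, the top 2 coefficients vanish, and s(n) = -3n³ + 3n² + n + 2.
The coefficient of n^5 is 0.

0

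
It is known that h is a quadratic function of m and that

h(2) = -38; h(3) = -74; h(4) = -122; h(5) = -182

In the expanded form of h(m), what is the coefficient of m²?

-6

First differences: -36, -48, -60. Second differences: -12, -12.
Level-2 differences are constant, so h has degree 2.
Fitting a degree-2 polynomial gives h(m) = -6m² - 6m - 2.
The coefficient of m² is -6.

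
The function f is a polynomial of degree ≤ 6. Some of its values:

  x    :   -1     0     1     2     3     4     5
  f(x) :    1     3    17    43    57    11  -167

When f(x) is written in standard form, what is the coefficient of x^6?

First differences: 2, 14, 26, 14, -46, -178. Second differences: 12, 12, -12, -60, -132. Third differences: 0, -24, -48, -72. Fourth differences: -24, -24, -24.
Level-4 differences are constant, so f has degree 4.
Fitting a degree-4 polynomial gives f(x) = -x^4 + 2x³ + 7x² + 6x + 3.
The coefficient of x^6 is 0.

0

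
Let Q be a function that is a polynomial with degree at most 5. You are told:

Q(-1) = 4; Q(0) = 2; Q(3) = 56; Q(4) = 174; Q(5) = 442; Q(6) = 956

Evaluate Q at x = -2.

36

Write Q(x) = ax^5 + bx^4 + cx³ + dx² + ex + p; the 6 given values yield a linear system in the 6 coefficients.
Solving, the leading coefficient vanishes, and Q(x) = x^4 - 2x³ + 2x² + 3x + 2.
Then Q(-2) = 36.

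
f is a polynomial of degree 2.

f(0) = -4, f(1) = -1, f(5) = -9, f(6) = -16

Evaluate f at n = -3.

Write f(n) = an² + bn + c; the 4 given values yield a linear system in the 3 coefficients.
Solving, f(n) = -n² + 4n - 4.
Then f(-3) = -25.

-25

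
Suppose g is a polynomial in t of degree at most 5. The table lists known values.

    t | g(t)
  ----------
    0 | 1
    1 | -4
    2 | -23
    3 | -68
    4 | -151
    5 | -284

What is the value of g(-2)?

17

Write g(t) = at^5 + bt^4 + ct³ + dt² + et + p; the 6 given values yield a linear system in the 6 coefficients.
Solving, the top 2 coefficients vanish, and g(t) = -2t³ - t² - 2t + 1.
Then g(-2) = 17.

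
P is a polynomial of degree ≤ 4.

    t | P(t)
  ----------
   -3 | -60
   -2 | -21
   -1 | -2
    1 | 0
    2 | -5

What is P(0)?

Write P(t) = at^4 + bt³ + ct² + dt + e; the 5 given values yield a linear system in the 5 coefficients.
Solving, the leading coefficient vanishes, and P(t) = t³ - 4t² + 3.
The constant term is P(0) = 3.

3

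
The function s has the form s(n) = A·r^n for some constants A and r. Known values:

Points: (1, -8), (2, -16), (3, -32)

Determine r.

Consecutive ratio: -16/(-8) = 2, and -32/(-16) = 2, so r = 2.
Then A·2^1 = -8 gives A = -4, and s(n) = -4·2^n.

2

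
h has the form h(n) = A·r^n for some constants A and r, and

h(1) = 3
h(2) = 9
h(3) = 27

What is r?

3

Consecutive ratio: 9/3 = 3, and 27/9 = 3, so r = 3.
Then A·3^1 = 3 gives A = 1, and h(n) = 1·3^n.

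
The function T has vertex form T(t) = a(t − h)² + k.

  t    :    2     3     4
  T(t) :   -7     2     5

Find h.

First differences 9, 3; second difference -6 = 2a, so a = -3.
Expanding, the t-coefficient is −2ah = 6h; matching it to the data gives h = 4, and then k = 5.
So T(t) = -3(t − 4)² + 5.
Hence h = 4.

4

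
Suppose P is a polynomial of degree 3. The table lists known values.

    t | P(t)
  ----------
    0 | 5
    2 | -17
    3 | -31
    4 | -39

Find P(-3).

-67

Write P(t) = at³ + bt² + ct + d; the 4 given values yield a linear system in the 4 coefficients.
Solving, P(t) = t³ - 6t² - 3t + 5.
Then P(-3) = -67.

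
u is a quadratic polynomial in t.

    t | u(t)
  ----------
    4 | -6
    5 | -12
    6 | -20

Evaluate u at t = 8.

Write u(t) = at² + bt + c; the 3 given values yield a linear system in the 3 coefficients.
Solving, u(t) = -t² + 3t - 2.
Then u(8) = -42.

-42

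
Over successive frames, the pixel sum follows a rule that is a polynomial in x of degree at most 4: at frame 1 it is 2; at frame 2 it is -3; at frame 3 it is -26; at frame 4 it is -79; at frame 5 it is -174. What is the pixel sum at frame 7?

Write the value at x as g(x).
First differences: -5, -23, -53, -95. Second differences: -18, -30, -42. Third differences: -12, -12.
Level-3 differences are constant, so g has degree 3.
Fitting a degree-3 polynomial gives g(x) = -2x³ + 3x² + 1.
Then g(7) = -538.

-538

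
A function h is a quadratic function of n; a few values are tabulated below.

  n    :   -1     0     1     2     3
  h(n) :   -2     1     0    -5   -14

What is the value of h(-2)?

Write h(n) = an² + bn + c; the 5 given values yield a linear system in the 3 coefficients.
Solving, h(n) = -2n² + n + 1.
Then h(-2) = -9.

-9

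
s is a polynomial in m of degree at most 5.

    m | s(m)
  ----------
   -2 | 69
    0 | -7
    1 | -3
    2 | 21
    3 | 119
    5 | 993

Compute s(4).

393

Write s(m) = am^5 + bm^4 + cm³ + dm² + em + p; the 6 given values yield a linear system in the 6 coefficients.
Solving, the leading coefficient vanishes, and s(m) = 2m^4 - 3m³ + 5m² - 7.
Then s(4) = 393.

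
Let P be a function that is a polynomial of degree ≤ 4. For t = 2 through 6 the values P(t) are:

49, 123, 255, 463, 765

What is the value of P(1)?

First differences: 74, 132, 208, 302. Second differences: 58, 76, 94. Third differences: 18, 18.
Level-3 differences are constant, so P has degree 3.
Fitting a degree-3 polynomial gives P(t) = 3t³ + 2t² + 7t + 3.
Then P(1) = 15.

15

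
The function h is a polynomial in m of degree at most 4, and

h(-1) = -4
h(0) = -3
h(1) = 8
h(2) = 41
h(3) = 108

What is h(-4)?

-67

First differences: 1, 11, 33, 67. Second differences: 10, 22, 34. Third differences: 12, 12.
Level-3 differences are constant, so h has degree 3.
Fitting a degree-3 polynomial gives h(m) = 2m³ + 5m² + 4m - 3.
Then h(-4) = -67.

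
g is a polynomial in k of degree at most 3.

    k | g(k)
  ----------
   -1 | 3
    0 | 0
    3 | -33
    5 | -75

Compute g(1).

Write g(k) = ak³ + bk² + ck + d; the 4 given values yield a linear system in the 4 coefficients.
Solving, the leading coefficient vanishes, and g(k) = -2k² - 5k.
Then g(1) = -7.

-7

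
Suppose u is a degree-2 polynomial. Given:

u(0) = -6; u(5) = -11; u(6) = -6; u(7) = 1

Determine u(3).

Write u(x) = ax² + bx + c; the 4 given values yield a linear system in the 3 coefficients.
Solving, u(x) = x² - 6x - 6.
Then u(3) = -15.

-15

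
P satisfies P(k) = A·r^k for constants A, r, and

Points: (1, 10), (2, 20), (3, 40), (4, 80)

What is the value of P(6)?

Consecutive ratio: 20/10 = 2, and 40/20 = 2, so r = 2.
Then A·2^1 = 10 gives A = 5, and P(k) = 5·2^k.
P(6) = 5·2^6 = 320.

320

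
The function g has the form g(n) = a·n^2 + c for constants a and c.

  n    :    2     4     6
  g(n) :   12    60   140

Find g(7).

192

From g(2) = 12 and g(4) = 60: 4a + c = 12 and 16a + c = 60.
Subtracting: 12a = 48, so a = 4; then c = 12 − 4·4 = -4.
So g(n) = 4n² − 4, and g(7) = 192.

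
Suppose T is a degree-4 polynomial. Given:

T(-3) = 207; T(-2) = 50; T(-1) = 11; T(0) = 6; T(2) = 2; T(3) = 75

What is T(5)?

911

Write T(m) = am^4 + bm³ + cm² + dm + e; the 6 given values yield a linear system in the 5 coefficients.
Solving, T(m) = 2m^4 - 2m³ - 3m² - 4m + 6.
Then T(5) = 911.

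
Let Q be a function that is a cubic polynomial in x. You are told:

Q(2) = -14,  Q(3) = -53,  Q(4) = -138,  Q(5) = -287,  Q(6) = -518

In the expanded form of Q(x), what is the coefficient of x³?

-3

First differences: -39, -85, -149, -231. Second differences: -46, -64, -82. Third differences: -18, -18.
Level-3 differences are constant, so Q has degree 3.
Fitting a degree-3 polynomial gives Q(x) = -3x³ + 4x² - 2x - 2.
The coefficient of x³ is -3.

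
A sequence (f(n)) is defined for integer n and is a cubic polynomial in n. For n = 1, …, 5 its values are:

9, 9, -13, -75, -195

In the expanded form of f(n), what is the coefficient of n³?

First differences: 0, -22, -62, -120. Second differences: -22, -40, -58. Third differences: -18, -18.
Level-3 differences are constant, so f has degree 3.
Fitting a degree-3 polynomial gives f(n) = -3n³ + 7n² + 5.
The coefficient of n³ is -3.

-3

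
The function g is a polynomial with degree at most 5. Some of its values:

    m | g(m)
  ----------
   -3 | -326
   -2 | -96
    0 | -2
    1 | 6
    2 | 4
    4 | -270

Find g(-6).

Write g(m) = am^5 + bm^4 + cm³ + dm² + em + p; the 6 given values yield a linear system in the 6 coefficients.
Solving, the leading coefficient vanishes, and g(m) = -2m^4 + 4m³ - 3m² + 9m - 2.
Then g(-6) = -3620.

-3620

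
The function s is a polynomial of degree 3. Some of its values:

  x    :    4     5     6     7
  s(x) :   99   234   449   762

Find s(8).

Write s(x) = ax³ + bx² + cx + d; the 4 given values yield a linear system in the 4 coefficients.
Solving, s(x) = 3x³ - 5x² - 3x - 1.
Then s(8) = 1191.

1191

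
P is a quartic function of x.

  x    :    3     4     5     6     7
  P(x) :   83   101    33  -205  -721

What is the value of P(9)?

Write P(x) = ax^4 + bx³ + cx² + dx + e; the 5 given values yield a linear system in the 5 coefficients.
Solving, P(x) = -x^4 + 4x³ + 6x² + 3x - 7.
Then P(9) = -3139.

-3139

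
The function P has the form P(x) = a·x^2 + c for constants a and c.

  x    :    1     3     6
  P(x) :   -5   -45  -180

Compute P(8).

-320

From P(1) = -5 and P(3) = -45: 1a + c = -5 and 9a + c = -45.
Subtracting: 8a = -40, so a = -5; then c = -5 − (-5)·1 = 0.
So P(x) = -5x² + 0, and P(8) = -320.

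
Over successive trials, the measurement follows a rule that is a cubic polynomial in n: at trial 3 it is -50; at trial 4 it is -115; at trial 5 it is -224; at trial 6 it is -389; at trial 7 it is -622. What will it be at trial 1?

Write the value at n as s(n).
Write s(n) = an³ + bn² + cn + d; the 5 given values yield a linear system in the 4 coefficients.
Solving, s(n) = -2n³ + 2n² - 5n + 1.
Then s(1) = -4.

-4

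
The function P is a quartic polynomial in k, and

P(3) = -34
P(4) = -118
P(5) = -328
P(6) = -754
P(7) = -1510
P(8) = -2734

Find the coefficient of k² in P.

-2

First differences: -84, -210, -426, -756, -1224. Second differences: -126, -216, -330, -468. Third differences: -90, -114, -138. Fourth differences: -24, -24.
Level-4 differences are constant, so P has degree 4.
Fitting a degree-4 polynomial gives P(k) = -k^4 + 3k³ - 2k² - 6k + 2.
The coefficient of k² is -2.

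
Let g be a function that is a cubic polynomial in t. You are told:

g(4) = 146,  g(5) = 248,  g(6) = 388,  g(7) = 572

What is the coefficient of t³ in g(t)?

1

Write g(t) = at³ + bt² + ct + d; the 4 given values yield a linear system in the 4 coefficients.
Solving, g(t) = t³ + 4t² + 5t - 2.
The coefficient of t³ is 1.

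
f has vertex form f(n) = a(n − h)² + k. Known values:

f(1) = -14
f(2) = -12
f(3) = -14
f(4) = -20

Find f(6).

First differences 2, -2, -6; second difference -4 = 2a, so a = -2.
Expanding, the n-coefficient is −2ah = 4h; matching it to the data gives h = 2, and then k = -12.
So f(n) = -2(n − 2)² − 12.
f(6) = -2·4² − 12 = -44.

-44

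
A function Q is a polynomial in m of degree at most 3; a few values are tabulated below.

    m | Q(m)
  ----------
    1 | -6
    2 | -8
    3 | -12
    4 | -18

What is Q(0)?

-6

First differences: -2, -4, -6. Second differences: -2, -2.
Level-2 differences are constant, so Q has degree 2.
Fitting a degree-2 polynomial gives Q(m) = -m² + m - 6.
The constant term is Q(0) = -6.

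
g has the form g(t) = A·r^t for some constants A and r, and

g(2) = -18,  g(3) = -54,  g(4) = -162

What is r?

3

Consecutive ratio: -54/(-18) = 3, and -162/(-54) = 3, so r = 3.
Then A·3^2 = -18 gives A = -2, and g(t) = -2·3^t.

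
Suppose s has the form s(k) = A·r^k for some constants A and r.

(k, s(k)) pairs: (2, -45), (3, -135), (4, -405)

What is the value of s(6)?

-3645

Consecutive ratio: -135/(-45) = 3, and -405/(-135) = 3, so r = 3.
Then A·3^2 = -45 gives A = -5, and s(k) = -5·3^k.
s(6) = -5·3^6 = -3645.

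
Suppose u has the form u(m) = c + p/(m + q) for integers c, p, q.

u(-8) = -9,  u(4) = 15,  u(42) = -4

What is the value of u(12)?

-1

(u(m) − c)(m + q) = p for each data point; the three points give a linear system in c and q, then p follows.
Solving: c = -5, q = -2, p = 40, so u(m) = -5 + 40/(m − 2).
Then u(12) = -5 + 40/10 = -1.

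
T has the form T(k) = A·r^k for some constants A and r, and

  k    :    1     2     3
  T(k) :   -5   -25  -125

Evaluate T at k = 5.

Consecutive ratio: -25/(-5) = 5, and -125/(-25) = 5, so r = 5.
Then A·5^1 = -5 gives A = -1, and T(k) = -1·5^k.
T(5) = -1·5^5 = -3125.

-3125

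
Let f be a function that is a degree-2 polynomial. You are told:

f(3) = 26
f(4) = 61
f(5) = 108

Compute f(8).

321

Write f(n) = an² + bn + c; the 3 given values yield a linear system in the 3 coefficients.
Solving, f(n) = 6n² - 7n - 7.
Then f(8) = 321.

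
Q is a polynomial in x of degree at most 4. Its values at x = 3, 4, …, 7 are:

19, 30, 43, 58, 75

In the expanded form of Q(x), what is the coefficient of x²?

1

First differences: 11, 13, 15, 17. Second differences: 2, 2, 2.
Level-2 differences are constant, so Q has degree 2.
Fitting a degree-2 polynomial gives Q(x) = x² + 4x - 2.
The coefficient of x² is 1.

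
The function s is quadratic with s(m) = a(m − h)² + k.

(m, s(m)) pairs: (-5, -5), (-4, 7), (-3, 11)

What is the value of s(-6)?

-25

First differences 12, 4; second difference -8 = 2a, so a = -4.
Expanding, the m-coefficient is −2ah = 8h; matching it to the data gives h = -3, and then k = 11.
So s(m) = -4(m + 3)² + 11.
s(-6) = -4·(-3)² + 11 = -25.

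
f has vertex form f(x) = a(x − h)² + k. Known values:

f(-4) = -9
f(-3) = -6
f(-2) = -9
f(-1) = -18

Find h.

First differences 3, -3, -9; second difference -6 = 2a, so a = -3.
Expanding, the x-coefficient is −2ah = 6h; matching it to the data gives h = -3, and then k = -6.
So f(x) = -3(x + 3)² − 6.
Hence h = -3.

-3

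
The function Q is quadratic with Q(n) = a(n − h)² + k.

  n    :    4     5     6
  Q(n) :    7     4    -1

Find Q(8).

First differences -3, -5; second difference -2 = 2a, so a = -1.
Expanding, the n-coefficient is −2ah = 2h; matching it to the data gives h = 3, and then k = 8.
So Q(n) = -1(n − 3)² + 8.
Q(8) = -1·5² + 8 = -17.

-17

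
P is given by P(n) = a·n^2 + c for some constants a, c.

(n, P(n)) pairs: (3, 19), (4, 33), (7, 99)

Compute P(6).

73

From P(3) = 19 and P(4) = 33: 9a + c = 19 and 16a + c = 33.
Subtracting: 7a = 14, so a = 2; then c = 19 − 2·9 = 1.
So P(n) = 2n² + 1, and P(6) = 73.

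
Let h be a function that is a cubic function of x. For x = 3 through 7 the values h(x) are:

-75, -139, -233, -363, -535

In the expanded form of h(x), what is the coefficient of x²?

First differences: -64, -94, -130, -172. Second differences: -30, -36, -42. Third differences: -6, -6.
Level-3 differences are constant, so h has degree 3.
Fitting a degree-3 polynomial gives h(x) = -x³ - 3x² - 6x - 3.
The coefficient of x² is -3.

-3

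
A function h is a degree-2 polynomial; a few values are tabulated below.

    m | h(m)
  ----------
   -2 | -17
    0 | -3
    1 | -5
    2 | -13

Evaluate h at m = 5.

Write h(m) = am² + bm + c; the 4 given values yield a linear system in the 3 coefficients.
Solving, h(m) = -3m² + m - 3.
Then h(5) = -73.

-73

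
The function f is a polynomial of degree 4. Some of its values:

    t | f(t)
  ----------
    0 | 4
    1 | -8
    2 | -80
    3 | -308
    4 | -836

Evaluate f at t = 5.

Write f(t) = at^4 + bt³ + ct² + dt + e; the 5 given values yield a linear system in the 5 coefficients.
Solving, f(t) = -2t^4 - 4t³ - 4t² - 2t + 4.
Then f(5) = -1856.

-1856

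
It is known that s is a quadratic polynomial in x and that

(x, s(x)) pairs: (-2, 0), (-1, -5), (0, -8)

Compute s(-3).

Write s(x) = ax² + bx + c; the 3 given values yield a linear system in the 3 coefficients.
Solving, s(x) = x² - 2x - 8.
Then s(-3) = 7.

7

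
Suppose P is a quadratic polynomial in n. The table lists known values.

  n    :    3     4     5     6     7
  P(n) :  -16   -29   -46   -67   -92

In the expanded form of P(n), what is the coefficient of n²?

-2

Write P(n) = an² + bn + c; the 5 given values yield a linear system in the 3 coefficients.
Solving, P(n) = -2n² + n - 1.
The coefficient of n² is -2.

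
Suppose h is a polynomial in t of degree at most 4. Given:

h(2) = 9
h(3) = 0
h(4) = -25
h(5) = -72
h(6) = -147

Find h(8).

First differences: -9, -25, -47, -75. Second differences: -16, -22, -28. Third differences: -6, -6.
Level-3 differences are constant, so h has degree 3.
Fitting a degree-3 polynomial gives h(t) = -t³ + t² + 5t + 3.
Then h(8) = -405.

-405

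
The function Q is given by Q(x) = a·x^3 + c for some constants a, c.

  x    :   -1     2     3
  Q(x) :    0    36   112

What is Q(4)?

260

From Q(-1) = 0 and Q(2) = 36: -1a + c = 0 and 8a + c = 36.
Subtracting: 9a = 36, so a = 4; then c = 0 − 4·(-1) = 4.
So Q(x) = 4x³ + 4, and Q(4) = 260.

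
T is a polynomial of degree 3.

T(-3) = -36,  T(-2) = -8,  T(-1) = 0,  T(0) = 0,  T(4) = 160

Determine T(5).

Write T(t) = at³ + bt² + ct + d; the 5 given values yield a linear system in the 4 coefficients.
Solving, T(t) = 2t³ + 2t².
Then T(5) = 300.

300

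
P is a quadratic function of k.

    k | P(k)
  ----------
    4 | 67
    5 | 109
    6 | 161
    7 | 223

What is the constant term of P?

First differences: 42, 52, 62. Second differences: 10, 10.
Level-2 differences are constant, so P has degree 2.
Fitting a degree-2 polynomial gives P(k) = 5k² - 3k - 1.
The constant term is P(0) = -1.

-1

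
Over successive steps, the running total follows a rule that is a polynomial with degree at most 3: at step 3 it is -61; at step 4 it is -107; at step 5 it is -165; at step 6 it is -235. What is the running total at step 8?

-411

Write the value at n as h(n).
First differences: -46, -58, -70. Second differences: -12, -12.
Level-2 differences are constant, so h has degree 2.
Fitting a degree-2 polynomial gives h(n) = -6n² - 4n + 5.
Then h(8) = -411.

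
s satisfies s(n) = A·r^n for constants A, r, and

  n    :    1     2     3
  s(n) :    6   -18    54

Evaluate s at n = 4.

-162

Consecutive ratio: -18/6 = -3, and 54/(-18) = -3, so r = -3.
Then A·(-3)^1 = 6 gives A = -2, and s(n) = -2·(-3)^n.
s(4) = -2·(-3)^4 = -162.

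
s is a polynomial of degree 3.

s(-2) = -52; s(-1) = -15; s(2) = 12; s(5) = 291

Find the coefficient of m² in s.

Write s(m) = am³ + bm² + cm + d; the 4 given values yield a linear system in the 4 coefficients.
Solving, s(m) = 3m³ - 4m² + 4m - 4.
The coefficient of m² is -4.

-4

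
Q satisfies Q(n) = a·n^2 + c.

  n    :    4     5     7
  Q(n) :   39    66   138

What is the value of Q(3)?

18

From Q(4) = 39 and Q(5) = 66: 16a + c = 39 and 25a + c = 66.
Subtracting: 9a = 27, so a = 3; then c = 39 − 3·16 = -9.
So Q(n) = 3n² − 9, and Q(3) = 18.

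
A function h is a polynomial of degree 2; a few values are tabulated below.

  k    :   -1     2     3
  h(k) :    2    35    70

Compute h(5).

Write h(k) = ak² + bk + c; the 3 given values yield a linear system in the 3 coefficients.
Solving, h(k) = 6k² + 5k + 1.
Then h(5) = 176.

176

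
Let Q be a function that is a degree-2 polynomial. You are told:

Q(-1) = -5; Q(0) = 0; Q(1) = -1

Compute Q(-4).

-56

Write Q(t) = at² + bt + c; the 3 given values yield a linear system in the 3 coefficients.
Solving, Q(t) = -3t² + 2t.
Then Q(-4) = -56.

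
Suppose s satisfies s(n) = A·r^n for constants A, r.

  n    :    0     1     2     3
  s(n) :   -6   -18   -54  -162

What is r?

Consecutive ratio: -18/(-6) = 3, and -54/(-18) = 3, so r = 3.
Then A·3^0 = -6 gives A = -6, and s(n) = -6·3^n.

3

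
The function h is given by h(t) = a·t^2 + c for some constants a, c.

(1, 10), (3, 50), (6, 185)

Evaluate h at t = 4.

From h(1) = 10 and h(3) = 50: 1a + c = 10 and 9a + c = 50.
Subtracting: 8a = 40, so a = 5; then c = 10 − 5·1 = 5.
So h(t) = 5t² + 5, and h(4) = 85.

85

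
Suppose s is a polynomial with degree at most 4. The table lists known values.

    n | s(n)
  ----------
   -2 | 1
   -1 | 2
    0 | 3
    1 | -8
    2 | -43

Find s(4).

First differences: 1, 1, -11, -35. Second differences: 0, -12, -24. Third differences: -12, -12.
Level-3 differences are constant, so s has degree 3.
Fitting a degree-3 polynomial gives s(n) = -2n³ - 6n² - 3n + 3.
Then s(4) = -233.

-233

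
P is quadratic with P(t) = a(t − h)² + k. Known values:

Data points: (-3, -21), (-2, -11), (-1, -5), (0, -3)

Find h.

0

First differences 10, 6, 2; second difference -4 = 2a, so a = -2.
Expanding, the t-coefficient is −2ah = 4h; matching it to the data gives h = 0, and then k = -3.
So P(t) = -2(t + 0)² − 3.
Hence h = 0.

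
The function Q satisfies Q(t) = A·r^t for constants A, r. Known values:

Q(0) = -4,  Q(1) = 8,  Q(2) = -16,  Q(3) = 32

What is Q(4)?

Consecutive ratio: 8/(-4) = -2, and -16/8 = -2, so r = -2.
Then A·(-2)^0 = -4 gives A = -4, and Q(t) = -4·(-2)^t.
Q(4) = -4·(-2)^4 = -64.

-64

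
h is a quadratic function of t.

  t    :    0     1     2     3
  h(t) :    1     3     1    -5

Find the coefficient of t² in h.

-2

Write h(t) = at² + bt + c; the 4 given values yield a linear system in the 3 coefficients.
Solving, h(t) = -2t² + 4t + 1.
The coefficient of t² is -2.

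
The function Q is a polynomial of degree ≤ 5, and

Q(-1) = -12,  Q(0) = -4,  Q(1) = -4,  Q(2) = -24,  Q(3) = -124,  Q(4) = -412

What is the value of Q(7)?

-4204

Write Q(k) = ak^5 + bk^4 + ck³ + dk² + ek + p; the 6 given values yield a linear system in the 6 coefficients.
Solving, the leading coefficient vanishes, and Q(k) = -2k^4 + 2k³ - 2k² + 2k - 4.
Then Q(7) = -4204.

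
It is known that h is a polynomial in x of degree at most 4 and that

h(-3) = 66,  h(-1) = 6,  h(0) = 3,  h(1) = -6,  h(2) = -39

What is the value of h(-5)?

318

Write h(x) = ax^4 + bx³ + cx² + dx + e; the 5 given values yield a linear system in the 5 coefficients.
Solving, the leading coefficient vanishes, and h(x) = -3x³ - 3x² - 3x + 3.
Then h(-5) = 318.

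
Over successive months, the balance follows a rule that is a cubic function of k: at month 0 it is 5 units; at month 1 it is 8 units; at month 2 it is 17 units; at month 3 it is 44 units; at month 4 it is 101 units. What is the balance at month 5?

Write the value at k as g(k).
Write g(k) = ak³ + bk² + ck + d; the 5 given values yield a linear system in the 4 coefficients.
Solving, g(k) = 2k³ - 3k² + 4k + 5.
Then g(5) = 200.

200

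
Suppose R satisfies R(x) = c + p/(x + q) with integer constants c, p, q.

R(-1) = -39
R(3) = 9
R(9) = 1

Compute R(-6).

(R(x) − c)(x + q) = p for each data point; the three points give a linear system in c and q, then p follows.
Solving: c = -3, q = 0, p = 36, so R(x) = -3 + 36/(x + 0).
Then R(-6) = -3 + 36/(-6) = -9.

-9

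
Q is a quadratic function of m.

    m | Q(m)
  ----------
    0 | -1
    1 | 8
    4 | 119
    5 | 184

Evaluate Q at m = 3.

Write Q(m) = am² + bm + c; the 4 given values yield a linear system in the 3 coefficients.
Solving, Q(m) = 7m² + 2m - 1.
Then Q(3) = 68.

68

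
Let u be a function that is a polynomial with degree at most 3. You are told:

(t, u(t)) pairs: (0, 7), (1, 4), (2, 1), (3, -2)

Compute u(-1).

10

First differences: -3, -3, -3.
Level-1 differences are constant, so u has degree 1.
Fitting a degree-1 polynomial gives u(t) = -3t + 7.
Then u(-1) = 10.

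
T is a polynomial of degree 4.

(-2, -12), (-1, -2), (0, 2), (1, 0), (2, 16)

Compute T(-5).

Write T(x) = ax^4 + bx³ + cx² + dx + e; the 5 given values yield a linear system in the 5 coefficients.
Solving, T(x) = x^4 + 2x³ - 4x² - x + 2.
Then T(-5) = 282.

282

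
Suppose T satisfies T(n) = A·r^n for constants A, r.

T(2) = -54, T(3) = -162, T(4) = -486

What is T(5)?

-1458

Consecutive ratio: -162/(-54) = 3, and -486/(-162) = 3, so r = 3.
Then A·3^2 = -54 gives A = -6, and T(n) = -6·3^n.
T(5) = -6·3^5 = -1458.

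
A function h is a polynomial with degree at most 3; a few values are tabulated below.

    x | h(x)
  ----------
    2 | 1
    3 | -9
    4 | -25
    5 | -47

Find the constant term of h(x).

3

First differences: -10, -16, -22. Second differences: -6, -6.
Level-2 differences are constant, so h has degree 2.
Fitting a degree-2 polynomial gives h(x) = -3x² + 5x + 3.
The constant term is h(0) = 3.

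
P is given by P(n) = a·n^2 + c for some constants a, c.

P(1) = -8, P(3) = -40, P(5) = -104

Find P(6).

From P(1) = -8 and P(3) = -40: 1a + c = -8 and 9a + c = -40.
Subtracting: 8a = -32, so a = -4; then c = -8 − (-4)·1 = -4.
So P(n) = -4n² − 4, and P(6) = -148.

-148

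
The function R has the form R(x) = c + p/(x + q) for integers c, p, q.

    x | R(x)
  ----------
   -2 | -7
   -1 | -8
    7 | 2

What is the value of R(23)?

-2

(R(x) − c)(x + q) = p for each data point; the three points give a linear system in c and q, then p follows.
Solving: c = -3, q = -3, p = 20, so R(x) = -3 + 20/(x − 3).
Then R(23) = -3 + 20/20 = -2.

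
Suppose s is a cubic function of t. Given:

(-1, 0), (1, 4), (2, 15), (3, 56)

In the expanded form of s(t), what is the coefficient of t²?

Write s(t) = at³ + bt² + ct + d; the 4 given values yield a linear system in the 4 coefficients.
Solving, s(t) = 3t³ - 3t² - t + 5.
The coefficient of t² is -3.

-3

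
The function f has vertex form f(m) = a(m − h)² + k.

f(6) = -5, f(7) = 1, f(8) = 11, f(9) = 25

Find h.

First differences 6, 10, 14; second difference 4 = 2a, so a = 2.
Expanding, the m-coefficient is −2ah = -4h; matching it to the data gives h = 5, and then k = -7.
So f(m) = 2(m − 5)² − 7.
Hence h = 5.

5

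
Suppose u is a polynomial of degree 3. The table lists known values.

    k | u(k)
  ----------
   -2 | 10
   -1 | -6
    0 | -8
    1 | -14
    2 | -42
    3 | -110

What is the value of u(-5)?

322

Write u(k) = ak³ + bk² + ck + d; the 6 given values yield a linear system in the 4 coefficients.
Solving, u(k) = -3k³ - 2k² - k - 8.
Then u(-5) = 322.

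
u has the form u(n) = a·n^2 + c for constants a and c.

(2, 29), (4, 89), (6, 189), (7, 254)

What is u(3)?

54

From u(2) = 29 and u(4) = 89: 4a + c = 29 and 16a + c = 89.
Subtracting: 12a = 60, so a = 5; then c = 29 − 5·4 = 9.
So u(n) = 5n² + 9, and u(3) = 54.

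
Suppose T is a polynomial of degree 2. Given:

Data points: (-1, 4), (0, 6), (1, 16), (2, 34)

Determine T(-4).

46

First differences: 2, 10, 18. Second differences: 8, 8.
Level-2 differences are constant, so T has degree 2.
Fitting a degree-2 polynomial gives T(n) = 4n² + 6n + 6.
Then T(-4) = 46.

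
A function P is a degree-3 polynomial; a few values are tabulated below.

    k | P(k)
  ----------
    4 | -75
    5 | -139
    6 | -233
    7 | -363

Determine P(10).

Write P(k) = ak³ + bk² + ck + d; the 4 given values yield a linear system in the 4 coefficients.
Solving, P(k) = -k³ - 3k + 1.
Then P(10) = -1029.

-1029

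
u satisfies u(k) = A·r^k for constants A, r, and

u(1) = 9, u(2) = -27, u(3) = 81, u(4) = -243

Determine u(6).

-2187

Consecutive ratio: -27/9 = -3, and 81/(-27) = -3, so r = -3.
Then A·(-3)^1 = 9 gives A = -3, and u(k) = -3·(-3)^k.
u(6) = -3·(-3)^6 = -2187.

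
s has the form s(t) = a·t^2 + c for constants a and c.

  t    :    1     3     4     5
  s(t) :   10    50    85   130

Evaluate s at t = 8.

325

From s(1) = 10 and s(3) = 50: 1a + c = 10 and 9a + c = 50.
Subtracting: 8a = 40, so a = 5; then c = 10 − 5·1 = 5.
So s(t) = 5t² + 5, and s(8) = 325.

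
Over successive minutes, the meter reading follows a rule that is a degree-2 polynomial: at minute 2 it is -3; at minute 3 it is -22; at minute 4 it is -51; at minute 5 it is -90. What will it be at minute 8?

-267

Write the value at m as g(m).
Write g(m) = am² + bm + c; the 4 given values yield a linear system in the 3 coefficients.
Solving, g(m) = -5m² + 6m + 5.
Then g(8) = -267.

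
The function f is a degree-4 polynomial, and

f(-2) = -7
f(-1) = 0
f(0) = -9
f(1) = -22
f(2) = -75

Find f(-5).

Write f(x) = ax^4 + bx³ + cx² + dx + e; the 5 given values yield a linear system in the 5 coefficients.
Solving, f(x) = -2x^4 - 2x³ - 9x - 9.
Then f(-5) = -964.

-964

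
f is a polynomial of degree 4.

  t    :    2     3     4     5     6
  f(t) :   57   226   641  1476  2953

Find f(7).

5342

Write f(t) = at^4 + bt³ + ct² + dt + e; the 5 given values yield a linear system in the 5 coefficients.
Solving, f(t) = 2t^4 + t³ + 4t² + 1.
Then f(7) = 5342.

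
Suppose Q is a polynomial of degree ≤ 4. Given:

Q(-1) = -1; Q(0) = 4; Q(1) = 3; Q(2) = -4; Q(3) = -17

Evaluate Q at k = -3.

Write Q(k) = ak^4 + bk³ + ck² + dk + e; the 5 given values yield a linear system in the 5 coefficients.
Solving, the top 2 coefficients vanish, and Q(k) = -3k² + 2k + 4.
Then Q(-3) = -29.

-29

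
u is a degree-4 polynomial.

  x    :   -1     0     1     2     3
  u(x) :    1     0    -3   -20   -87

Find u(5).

Write u(x) = ax^4 + bx³ + cx² + dx + e; the 5 given values yield a linear system in the 5 coefficients.
Solving, u(x) = -x^4 - 2x.
Then u(5) = -635.

-635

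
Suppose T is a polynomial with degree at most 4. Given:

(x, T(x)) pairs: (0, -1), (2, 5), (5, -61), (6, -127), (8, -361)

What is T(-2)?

Write T(x) = ax^4 + bx³ + cx² + dx + e; the 5 given values yield a linear system in the 5 coefficients.
Solving, the leading coefficient vanishes, and T(x) = -x³ + 2x² + 3x - 1.
Then T(-2) = 9.

9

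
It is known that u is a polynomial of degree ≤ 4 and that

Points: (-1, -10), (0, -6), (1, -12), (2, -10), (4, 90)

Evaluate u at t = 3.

18

Write u(t) = at^4 + bt³ + ct² + dt + e; the 5 given values yield a linear system in the 5 coefficients.
Solving, the leading coefficient vanishes, and u(t) = 3t³ - 5t² - 4t - 6.
Then u(3) = 18.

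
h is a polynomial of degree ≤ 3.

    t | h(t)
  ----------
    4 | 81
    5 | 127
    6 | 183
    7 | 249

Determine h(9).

First differences: 46, 56, 66. Second differences: 10, 10.
Level-2 differences are constant, so h has degree 2.
Fitting a degree-2 polynomial gives h(t) = 5t² + t - 3.
Then h(9) = 411.

411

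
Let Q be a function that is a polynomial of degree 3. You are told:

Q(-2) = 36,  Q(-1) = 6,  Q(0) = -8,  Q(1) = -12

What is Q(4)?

Write Q(x) = ax³ + bx² + cx + d; the 4 given values yield a linear system in the 4 coefficients.
Solving, Q(x) = -x³ + 5x² - 8x - 8.
Then Q(4) = -24.

-24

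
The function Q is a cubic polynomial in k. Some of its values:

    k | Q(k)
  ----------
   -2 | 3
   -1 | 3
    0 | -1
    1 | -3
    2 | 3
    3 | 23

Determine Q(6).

227

First differences: 0, -4, -2, 6, 20. Second differences: -4, 2, 8, 14. Third differences: 6, 6, 6.
Level-3 differences are constant, so Q has degree 3.
Fitting a degree-3 polynomial gives Q(k) = k³ + k² - 4k - 1.
Then Q(6) = 227.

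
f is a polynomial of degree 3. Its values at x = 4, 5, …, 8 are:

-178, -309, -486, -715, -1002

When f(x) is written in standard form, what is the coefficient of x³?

-1

Write f(x) = ax³ + bx² + cx + d; the 5 given values yield a linear system in the 4 coefficients.
Solving, f(x) = -x³ - 8x² + 2x + 6.
The coefficient of x³ is -1.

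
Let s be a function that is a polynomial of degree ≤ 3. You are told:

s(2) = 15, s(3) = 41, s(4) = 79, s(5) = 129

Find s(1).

Write s(m) = am³ + bm² + cm + d; the 4 given values yield a linear system in the 4 coefficients.
Solving, the leading coefficient vanishes, and s(m) = 6m² - 4m - 1.
Then s(1) = 1.

1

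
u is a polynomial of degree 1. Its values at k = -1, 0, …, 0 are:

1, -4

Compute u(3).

Write u(k) = ak + b; the 2 given values yield a linear system in the 2 coefficients.
Solving, u(k) = -5k - 4.
Then u(3) = -19.

-19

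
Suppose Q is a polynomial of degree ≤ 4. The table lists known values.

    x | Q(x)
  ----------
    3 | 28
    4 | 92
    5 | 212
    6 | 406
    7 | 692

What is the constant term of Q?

First differences: 64, 120, 194, 286. Second differences: 56, 74, 92. Third differences: 18, 18.
Level-3 differences are constant, so Q has degree 3.
Fitting a degree-3 polynomial gives Q(x) = 3x³ - 8x² + 9x - 8.
The constant term is Q(0) = -8.

-8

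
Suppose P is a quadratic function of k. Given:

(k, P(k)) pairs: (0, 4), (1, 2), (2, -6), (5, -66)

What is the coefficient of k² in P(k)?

-3

Write P(k) = ak² + bk + c; the 4 given values yield a linear system in the 3 coefficients.
Solving, P(k) = -3k² + k + 4.
The coefficient of k² is -3.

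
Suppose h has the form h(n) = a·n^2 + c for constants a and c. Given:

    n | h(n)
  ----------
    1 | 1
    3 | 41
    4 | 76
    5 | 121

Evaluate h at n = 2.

16

From h(1) = 1 and h(3) = 41: 1a + c = 1 and 9a + c = 41.
Subtracting: 8a = 40, so a = 5; then c = 1 − 5·1 = -4.
So h(n) = 5n² − 4, and h(2) = 16.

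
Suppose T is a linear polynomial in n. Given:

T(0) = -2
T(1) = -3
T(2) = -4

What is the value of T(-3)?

1

First differences: -1, -1.
Level-1 differences are constant, so T has degree 1.
Fitting a degree-1 polynomial gives T(n) = -n - 2.
Then T(-3) = 1.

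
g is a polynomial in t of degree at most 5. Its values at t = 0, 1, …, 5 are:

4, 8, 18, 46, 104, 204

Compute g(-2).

-34

First differences: 4, 10, 28, 58, 100. Second differences: 6, 18, 30, 42. Third differences: 12, 12, 12.
Level-3 differences are constant, so g has degree 3.
Fitting a degree-3 polynomial gives g(t) = 2t³ - 3t² + 5t + 4.
Then g(-2) = -34.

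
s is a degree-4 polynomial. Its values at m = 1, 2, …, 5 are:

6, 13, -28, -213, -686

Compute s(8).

Write s(m) = am^4 + bm³ + cm² + dm + e; the 5 given values yield a linear system in the 5 coefficients.
Solving, s(m) = -2m^4 + 4m³ + 2m² + 3m - 1.
Then s(8) = -5993.

-5993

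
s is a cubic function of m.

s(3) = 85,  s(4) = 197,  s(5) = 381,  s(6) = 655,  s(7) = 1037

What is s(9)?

2197

First differences: 112, 184, 274, 382. Second differences: 72, 90, 108. Third differences: 18, 18.
Level-3 differences are constant, so s has degree 3.
Fitting a degree-3 polynomial gives s(m) = 3m³ + m + 1.
Then s(9) = 2197.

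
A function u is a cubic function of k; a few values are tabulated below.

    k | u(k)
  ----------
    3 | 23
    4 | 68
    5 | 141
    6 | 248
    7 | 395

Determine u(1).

-7

First differences: 45, 73, 107, 147. Second differences: 28, 34, 40. Third differences: 6, 6.
Level-3 differences are constant, so u has degree 3.
Fitting a degree-3 polynomial gives u(k) = k³ + 2k² - 6k - 4.
Then u(1) = -7.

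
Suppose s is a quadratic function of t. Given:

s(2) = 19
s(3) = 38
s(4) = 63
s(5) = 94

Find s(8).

223

Write s(t) = at² + bt + c; the 4 given values yield a linear system in the 3 coefficients.
Solving, s(t) = 3t² + 4t - 1.
Then s(8) = 223.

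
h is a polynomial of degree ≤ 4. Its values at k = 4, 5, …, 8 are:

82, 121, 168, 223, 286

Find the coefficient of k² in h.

4

First differences: 39, 47, 55, 63. Second differences: 8, 8, 8.
Level-2 differences are constant, so h has degree 2.
Fitting a degree-2 polynomial gives h(k) = 4k² + 3k + 6.
The coefficient of k² is 4.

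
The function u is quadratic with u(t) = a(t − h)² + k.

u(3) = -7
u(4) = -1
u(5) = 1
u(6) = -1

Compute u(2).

First differences 6, 2, -2; second difference -4 = 2a, so a = -2.
Expanding, the t-coefficient is −2ah = 4h; matching it to the data gives h = 5, and then k = 1.
So u(t) = -2(t − 5)² + 1.
u(2) = -2·(-3)² + 1 = -17.

-17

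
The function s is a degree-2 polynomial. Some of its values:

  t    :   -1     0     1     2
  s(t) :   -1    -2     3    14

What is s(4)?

54

First differences: -1, 5, 11. Second differences: 6, 6.
Level-2 differences are constant, so s has degree 2.
Fitting a degree-2 polynomial gives s(t) = 3t² + 2t - 2.
Then s(4) = 54.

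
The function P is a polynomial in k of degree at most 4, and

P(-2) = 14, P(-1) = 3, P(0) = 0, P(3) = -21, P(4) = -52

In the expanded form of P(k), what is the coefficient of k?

-1

Write P(k) = ak^4 + bk³ + ck² + dk + e; the 5 given values yield a linear system in the 5 coefficients.
Solving, the leading coefficient vanishes, and P(k) = -k³ + k² - k.
The coefficient of k is -1.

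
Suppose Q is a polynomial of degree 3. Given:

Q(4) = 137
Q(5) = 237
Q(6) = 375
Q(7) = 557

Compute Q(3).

Write Q(x) = ax³ + bx² + cx + d; the 4 given values yield a linear system in the 4 coefficients.
Solving, Q(x) = x³ + 4x² + 3x - 3.
Then Q(3) = 69.

69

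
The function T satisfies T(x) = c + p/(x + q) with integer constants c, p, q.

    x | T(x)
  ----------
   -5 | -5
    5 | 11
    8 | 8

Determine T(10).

7

(T(x) − c)(x + q) = p for each data point; the three points give a linear system in c and q, then p follows.
Solving: c = 3, q = 0, p = 40, so T(x) = 3 + 40/(x + 0).
Then T(10) = 3 + 40/10 = 7.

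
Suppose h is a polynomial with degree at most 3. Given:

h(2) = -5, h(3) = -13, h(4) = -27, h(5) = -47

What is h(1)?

First differences: -8, -14, -20. Second differences: -6, -6.
Level-2 differences are constant, so h has degree 2.
Fitting a degree-2 polynomial gives h(x) = -3x² + 7x - 7.
Then h(1) = -3.

-3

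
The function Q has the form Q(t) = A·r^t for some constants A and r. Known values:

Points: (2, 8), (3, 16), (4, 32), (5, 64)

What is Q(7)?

Consecutive ratio: 16/8 = 2, and 32/16 = 2, so r = 2.
Then A·2^2 = 8 gives A = 2, and Q(t) = 2·2^t.
Q(7) = 2·2^7 = 256.

256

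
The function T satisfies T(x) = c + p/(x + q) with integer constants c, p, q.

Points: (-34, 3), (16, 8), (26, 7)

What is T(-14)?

-1

(T(x) − c)(x + q) = p for each data point; the three points give a linear system in c and q, then p follows.
Solving: c = 5, q = 4, p = 60, so T(x) = 5 + 60/(x + 4).
Then T(-14) = 5 + 60/(-10) = -1.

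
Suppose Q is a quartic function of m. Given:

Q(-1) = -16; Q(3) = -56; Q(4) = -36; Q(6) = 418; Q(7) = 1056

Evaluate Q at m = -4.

Write Q(m) = am^4 + bm³ + cm² + dm + e; the 5 given values yield a linear system in the 5 coefficients.
Solving, Q(m) = m^4 - 3m³ - 7m² + 5m - 8.
Then Q(-4) = 308.

308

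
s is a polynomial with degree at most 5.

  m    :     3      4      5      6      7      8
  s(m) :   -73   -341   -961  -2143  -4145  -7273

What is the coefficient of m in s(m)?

First differences: -268, -620, -1182, -2002, -3128. Second differences: -352, -562, -820, -1126. Third differences: -210, -258, -306. Fourth differences: -48, -48.
Level-4 differences are constant, so s has degree 4.
Fitting a degree-4 polynomial gives s(m) = -2m^4 + m³ + 6m² + 3m - 1.
The coefficient of m is 3.

3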